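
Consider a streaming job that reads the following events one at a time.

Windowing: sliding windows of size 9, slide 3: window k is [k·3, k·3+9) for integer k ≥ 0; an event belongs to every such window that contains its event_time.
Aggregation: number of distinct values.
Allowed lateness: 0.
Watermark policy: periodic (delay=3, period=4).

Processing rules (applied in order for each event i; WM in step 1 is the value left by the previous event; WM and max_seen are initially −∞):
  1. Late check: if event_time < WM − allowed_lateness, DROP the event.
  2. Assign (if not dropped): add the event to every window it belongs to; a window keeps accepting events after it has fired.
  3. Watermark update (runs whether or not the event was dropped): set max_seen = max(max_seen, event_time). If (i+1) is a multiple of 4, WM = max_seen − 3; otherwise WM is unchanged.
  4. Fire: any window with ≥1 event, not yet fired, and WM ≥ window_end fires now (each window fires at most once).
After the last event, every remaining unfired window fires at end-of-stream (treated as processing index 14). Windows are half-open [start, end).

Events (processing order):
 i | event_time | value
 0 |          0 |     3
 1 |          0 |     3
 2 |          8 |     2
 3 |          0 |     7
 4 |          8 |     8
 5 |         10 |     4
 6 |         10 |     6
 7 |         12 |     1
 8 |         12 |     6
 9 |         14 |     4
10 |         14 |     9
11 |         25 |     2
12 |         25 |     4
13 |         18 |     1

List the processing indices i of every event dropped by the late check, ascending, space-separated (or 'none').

13

i=0 t=0 v=3: → [0,9); WM=−∞
i=1 t=0 v=3: → [0,9); WM=−∞
i=2 t=8 v=2: → [6,15),[3,12),[0,9); WM=−∞
i=3 t=0 v=7: → [0,9); WM=5
i=4 t=8 v=8: → [6,15),[3,12),[0,9); WM=5
i=5 t=10 v=4: → [9,18),[6,15),[3,12); WM=5
i=6 t=10 v=6: → [9,18),[6,15),[3,12); WM=5
i=7 t=12 v=1: → [12,21),[9,18),[6,15); WM=9; [0,9) fires=4
i=8 t=12 v=6: → [12,21),[9,18),[6,15); WM=9
i=9 t=14 v=4: → [12,21),[9,18),[6,15); WM=9
i=10 t=14 v=9: → [12,21),[9,18),[6,15); WM=9
i=11 t=25 v=2: → [24,33),[21,30),[18,27); WM=22; [3,12) fires=4 [6,15) fires=6 [9,18) fires=4 [12,21) fires=4
i=12 t=25 v=4: → [24,33),[21,30),[18,27); WM=22
i=13 t=18 v=1: DROP (t<22-0); WM=22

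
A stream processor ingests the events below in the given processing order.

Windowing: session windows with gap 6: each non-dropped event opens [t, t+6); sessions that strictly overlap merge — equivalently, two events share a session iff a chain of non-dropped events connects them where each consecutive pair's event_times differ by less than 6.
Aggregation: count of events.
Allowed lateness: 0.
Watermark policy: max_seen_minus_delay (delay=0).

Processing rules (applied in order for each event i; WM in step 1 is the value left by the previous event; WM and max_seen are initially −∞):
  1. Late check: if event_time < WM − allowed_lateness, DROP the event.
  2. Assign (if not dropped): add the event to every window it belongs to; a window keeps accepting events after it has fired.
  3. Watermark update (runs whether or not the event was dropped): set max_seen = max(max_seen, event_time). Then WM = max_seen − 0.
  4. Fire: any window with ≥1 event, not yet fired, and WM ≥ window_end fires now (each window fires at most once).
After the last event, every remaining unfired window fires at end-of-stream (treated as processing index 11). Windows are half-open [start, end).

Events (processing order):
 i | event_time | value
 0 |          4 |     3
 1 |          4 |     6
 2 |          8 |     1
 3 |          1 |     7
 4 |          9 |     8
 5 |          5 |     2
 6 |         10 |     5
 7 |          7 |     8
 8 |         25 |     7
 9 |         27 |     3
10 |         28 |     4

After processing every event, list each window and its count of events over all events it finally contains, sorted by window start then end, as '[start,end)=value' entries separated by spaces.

i=0 t=4 v=3: → [4,10); WM=4
i=1 t=4 v=6: → [4,10); WM=4
i=2 t=8 v=1: → [4,14); WM=8
i=3 t=1 v=7: DROP (t<8-0); WM=8
i=4 t=9 v=8: → [4,15); WM=9
i=5 t=5 v=2: DROP (t<9-0); WM=9
i=6 t=10 v=5: → [4,16); WM=10
i=7 t=7 v=8: DROP (t<10-0); WM=10
i=8 t=25 v=7: → [25,31); WM=25
i=9 t=27 v=3: → [25,33); WM=27
i=10 t=28 v=4: → [25,34); WM=28

[4,16)=5 [25,34)=3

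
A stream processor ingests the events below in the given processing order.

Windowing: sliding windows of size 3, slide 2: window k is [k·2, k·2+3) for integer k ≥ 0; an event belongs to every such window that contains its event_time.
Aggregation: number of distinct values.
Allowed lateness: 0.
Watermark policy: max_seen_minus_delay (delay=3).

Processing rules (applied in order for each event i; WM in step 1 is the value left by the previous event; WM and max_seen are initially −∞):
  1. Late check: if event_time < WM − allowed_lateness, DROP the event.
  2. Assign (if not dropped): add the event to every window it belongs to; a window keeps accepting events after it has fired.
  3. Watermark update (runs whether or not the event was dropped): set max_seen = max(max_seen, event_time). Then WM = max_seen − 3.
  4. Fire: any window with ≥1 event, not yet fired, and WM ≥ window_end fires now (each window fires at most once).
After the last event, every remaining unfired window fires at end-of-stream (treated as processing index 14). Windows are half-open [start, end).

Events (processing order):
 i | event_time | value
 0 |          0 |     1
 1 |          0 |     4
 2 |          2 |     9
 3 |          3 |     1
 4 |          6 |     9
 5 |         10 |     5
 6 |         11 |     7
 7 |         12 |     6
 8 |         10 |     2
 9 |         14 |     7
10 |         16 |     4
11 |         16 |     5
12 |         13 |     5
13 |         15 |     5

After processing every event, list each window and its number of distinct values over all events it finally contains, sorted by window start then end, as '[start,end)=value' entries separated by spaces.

[0,3)=3 [2,5)=2 [4,7)=1 [6,9)=1 [8,11)=2 [10,13)=4 [12,15)=3 [14,17)=3 [16,19)=2

i=0 t=0 v=1: → [0,3); WM=-3
i=1 t=0 v=4: → [0,3); WM=-3
i=2 t=2 v=9: → [2,5),[0,3); WM=-1
i=3 t=3 v=1: → [2,5); WM=0
i=4 t=6 v=9: → [6,9),[4,7); WM=3; [0,3) fires=3
i=5 t=10 v=5: → [10,13),[8,11); WM=7; [2,5) fires=2 [4,7) fires=1
i=6 t=11 v=7: → [10,13); WM=8
i=7 t=12 v=6: → [12,15),[10,13); WM=9; [6,9) fires=1
i=8 t=10 v=2: → [10,13),[8,11); WM=9
i=9 t=14 v=7: → [14,17),[12,15); WM=11; [8,11) fires=2
i=10 t=16 v=4: → [16,19),[14,17); WM=13; [10,13) fires=4
i=11 t=16 v=5: → [16,19),[14,17); WM=13
i=12 t=13 v=5: → [12,15); WM=13
i=13 t=15 v=5: → [14,17); WM=13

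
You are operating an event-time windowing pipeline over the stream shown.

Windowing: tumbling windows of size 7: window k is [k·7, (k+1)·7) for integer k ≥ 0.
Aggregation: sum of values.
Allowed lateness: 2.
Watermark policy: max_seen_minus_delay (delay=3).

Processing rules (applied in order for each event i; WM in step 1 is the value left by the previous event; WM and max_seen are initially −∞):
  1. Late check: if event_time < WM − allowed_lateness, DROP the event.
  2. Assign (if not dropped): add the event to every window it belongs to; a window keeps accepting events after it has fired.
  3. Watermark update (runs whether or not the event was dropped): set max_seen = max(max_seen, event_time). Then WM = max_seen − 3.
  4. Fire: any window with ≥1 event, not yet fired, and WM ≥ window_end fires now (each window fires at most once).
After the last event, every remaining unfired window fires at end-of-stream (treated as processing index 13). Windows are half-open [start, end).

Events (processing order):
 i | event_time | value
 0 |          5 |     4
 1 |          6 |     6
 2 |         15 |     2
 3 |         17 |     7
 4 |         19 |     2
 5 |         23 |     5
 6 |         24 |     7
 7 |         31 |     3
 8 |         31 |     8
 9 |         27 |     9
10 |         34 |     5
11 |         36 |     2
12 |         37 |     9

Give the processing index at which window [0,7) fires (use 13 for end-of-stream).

i=0 t=5 v=4: → [0,7); WM=2
i=1 t=6 v=6: → [0,7); WM=3
i=2 t=15 v=2: → [14,21); WM=12; [0,7) fires=10
i=3 t=17 v=7: → [14,21); WM=14
i=4 t=19 v=2: → [14,21); WM=16
i=5 t=23 v=5: → [21,28); WM=20
i=6 t=24 v=7: → [21,28); WM=21; [14,21) fires=11
i=7 t=31 v=3: → [28,35); WM=28; [21,28) fires=12
i=8 t=31 v=8: → [28,35); WM=28
i=9 t=27 v=9: → [21,28); WM=28
i=10 t=34 v=5: → [28,35); WM=31
i=11 t=36 v=2: → [35,42); WM=33
i=12 t=37 v=9: → [35,42); WM=34

2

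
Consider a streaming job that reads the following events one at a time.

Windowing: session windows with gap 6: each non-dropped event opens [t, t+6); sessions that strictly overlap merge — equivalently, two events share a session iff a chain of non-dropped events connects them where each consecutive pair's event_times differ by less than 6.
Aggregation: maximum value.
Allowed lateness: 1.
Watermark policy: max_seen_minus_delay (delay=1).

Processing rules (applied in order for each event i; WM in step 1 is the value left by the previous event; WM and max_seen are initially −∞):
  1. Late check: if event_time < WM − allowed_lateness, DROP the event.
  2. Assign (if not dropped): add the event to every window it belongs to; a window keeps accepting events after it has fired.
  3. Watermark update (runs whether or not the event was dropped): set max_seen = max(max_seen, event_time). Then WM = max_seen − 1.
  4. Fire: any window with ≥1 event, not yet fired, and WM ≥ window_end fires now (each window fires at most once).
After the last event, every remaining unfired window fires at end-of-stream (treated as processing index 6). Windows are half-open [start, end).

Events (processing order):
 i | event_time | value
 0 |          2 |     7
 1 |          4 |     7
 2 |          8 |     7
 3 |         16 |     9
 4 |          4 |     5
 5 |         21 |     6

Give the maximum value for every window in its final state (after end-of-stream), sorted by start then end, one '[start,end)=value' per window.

i=0 t=2 v=7: → [2,8); WM=1
i=1 t=4 v=7: → [2,10); WM=3
i=2 t=8 v=7: → [2,14); WM=7
i=3 t=16 v=9: → [16,22); WM=15
i=4 t=4 v=5: DROP (t<15-1); WM=15
i=5 t=21 v=6: → [16,27); WM=20

[2,14)=7 [16,27)=9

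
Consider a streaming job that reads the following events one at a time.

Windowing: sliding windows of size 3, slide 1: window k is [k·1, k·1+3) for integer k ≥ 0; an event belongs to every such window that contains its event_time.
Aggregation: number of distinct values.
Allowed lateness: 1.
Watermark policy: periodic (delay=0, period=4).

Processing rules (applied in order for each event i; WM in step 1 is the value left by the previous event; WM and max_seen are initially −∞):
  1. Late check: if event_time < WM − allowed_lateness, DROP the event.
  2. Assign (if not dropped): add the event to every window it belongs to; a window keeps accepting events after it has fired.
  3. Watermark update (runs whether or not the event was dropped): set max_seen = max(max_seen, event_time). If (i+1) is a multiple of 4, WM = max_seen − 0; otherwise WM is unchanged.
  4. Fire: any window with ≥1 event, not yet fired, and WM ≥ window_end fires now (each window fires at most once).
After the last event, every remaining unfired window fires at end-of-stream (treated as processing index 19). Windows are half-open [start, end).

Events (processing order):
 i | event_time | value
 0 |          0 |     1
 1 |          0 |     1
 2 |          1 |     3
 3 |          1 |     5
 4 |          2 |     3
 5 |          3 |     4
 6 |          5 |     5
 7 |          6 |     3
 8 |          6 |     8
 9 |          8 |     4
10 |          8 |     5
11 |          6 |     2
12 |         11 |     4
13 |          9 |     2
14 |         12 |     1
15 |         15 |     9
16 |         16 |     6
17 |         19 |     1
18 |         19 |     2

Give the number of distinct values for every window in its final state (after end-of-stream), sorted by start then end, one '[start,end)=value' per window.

[0,3)=3 [1,4)=3 [2,5)=2 [3,6)=2 [4,7)=4 [5,8)=4 [6,9)=5 [7,10)=3 [8,11)=3 [9,12)=2 [10,13)=2 [11,14)=2 [12,15)=1 [13,16)=1 [14,17)=2 [15,18)=2 [16,19)=1 [17,20)=2 [18,21)=2 [19,22)=2

i=0 t=0 v=1: → [0,3); WM=−∞
i=1 t=0 v=1: → [0,3); WM=−∞
i=2 t=1 v=3: → [1,4),[0,3); WM=−∞
i=3 t=1 v=5: → [1,4),[0,3); WM=1
i=4 t=2 v=3: → [2,5),[1,4),[0,3); WM=1
i=5 t=3 v=4: → [3,6),[2,5),[1,4); WM=1
i=6 t=5 v=5: → [5,8),[4,7),[3,6); WM=1
i=7 t=6 v=3: → [6,9),[5,8),[4,7); WM=6; [0,3) fires=3 [1,4) fires=3 [2,5) fires=2 [3,6) fires=2
i=8 t=6 v=8: → [6,9),[5,8),[4,7); WM=6
i=9 t=8 v=4: → [8,11),[7,10),[6,9); WM=6
i=10 t=8 v=5: → [8,11),[7,10),[6,9); WM=6
i=11 t=6 v=2: → [6,9),[5,8),[4,7); WM=8; [4,7) fires=4 [5,8) fires=4
i=12 t=11 v=4: → [11,14),[10,13),[9,12); WM=8
i=13 t=9 v=2: → [9,12),[8,11),[7,10); WM=8
i=14 t=12 v=1: → [12,15),[11,14),[10,13); WM=8
i=15 t=15 v=9: → [15,18),[14,17),[13,16); WM=15; [6,9) fires=5 [7,10) fires=3 [8,11) fires=3 [9,12) fires=2 [10,13) fires=2 [11,14) fires=2 [12,15) fires=1
i=16 t=16 v=6: → [16,19),[15,18),[14,17); WM=15
i=17 t=19 v=1: → [19,22),[18,21),[17,20); WM=15
i=18 t=19 v=2: → [19,22),[18,21),[17,20); WM=15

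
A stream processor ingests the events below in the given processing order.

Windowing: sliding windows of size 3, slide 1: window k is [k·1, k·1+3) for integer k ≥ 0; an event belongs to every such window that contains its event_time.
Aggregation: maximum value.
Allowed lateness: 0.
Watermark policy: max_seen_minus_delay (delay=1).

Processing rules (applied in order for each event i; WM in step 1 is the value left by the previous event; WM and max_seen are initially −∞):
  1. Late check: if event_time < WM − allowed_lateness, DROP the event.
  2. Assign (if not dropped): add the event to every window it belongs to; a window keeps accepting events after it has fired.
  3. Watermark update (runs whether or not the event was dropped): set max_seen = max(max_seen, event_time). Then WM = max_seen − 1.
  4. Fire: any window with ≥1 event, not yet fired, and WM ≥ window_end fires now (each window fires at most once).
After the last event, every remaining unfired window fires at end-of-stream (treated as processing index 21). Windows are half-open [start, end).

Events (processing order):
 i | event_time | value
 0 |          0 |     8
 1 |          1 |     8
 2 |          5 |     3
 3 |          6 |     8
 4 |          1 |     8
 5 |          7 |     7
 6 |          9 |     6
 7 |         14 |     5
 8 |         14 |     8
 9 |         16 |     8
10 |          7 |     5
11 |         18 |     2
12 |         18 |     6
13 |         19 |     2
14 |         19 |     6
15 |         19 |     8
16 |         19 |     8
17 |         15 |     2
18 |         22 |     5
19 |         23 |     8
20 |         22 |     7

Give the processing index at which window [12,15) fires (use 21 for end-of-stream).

9

i=0 t=0 v=8: → [0,3); WM=-1
i=1 t=1 v=8: → [1,4),[0,3); WM=0
i=2 t=5 v=3: → [5,8),[4,7),[3,6); WM=4; [0,3) fires=8 [1,4) fires=8
i=3 t=6 v=8: → [6,9),[5,8),[4,7); WM=5
i=4 t=1 v=8: DROP (t<5-0); WM=5
i=5 t=7 v=7: → [7,10),[6,9),[5,8); WM=6; [3,6) fires=3
i=6 t=9 v=6: → [9,12),[8,11),[7,10); WM=8; [4,7) fires=8 [5,8) fires=8
i=7 t=14 v=5: → [14,17),[13,16),[12,15); WM=13; [6,9) fires=8 [7,10) fires=7 [8,11) fires=6 [9,12) fires=6
i=8 t=14 v=8: → [14,17),[13,16),[12,15); WM=13
i=9 t=16 v=8: → [16,19),[15,18),[14,17); WM=15; [12,15) fires=8
i=10 t=7 v=5: DROP (t<15-0); WM=15
i=11 t=18 v=2: → [18,21),[17,20),[16,19); WM=17; [13,16) fires=8 [14,17) fires=8
i=12 t=18 v=6: → [18,21),[17,20),[16,19); WM=17
i=13 t=19 v=2: → [19,22),[18,21),[17,20); WM=18; [15,18) fires=8
i=14 t=19 v=6: → [19,22),[18,21),[17,20); WM=18
i=15 t=19 v=8: → [19,22),[18,21),[17,20); WM=18
i=16 t=19 v=8: → [19,22),[18,21),[17,20); WM=18
i=17 t=15 v=2: DROP (t<18-0); WM=18
i=18 t=22 v=5: → [22,25),[21,24),[20,23); WM=21; [16,19) fires=8 [17,20) fires=8 [18,21) fires=8
i=19 t=23 v=8: → [23,26),[22,25),[21,24); WM=22; [19,22) fires=8
i=20 t=22 v=7: → [22,25),[21,24),[20,23); WM=22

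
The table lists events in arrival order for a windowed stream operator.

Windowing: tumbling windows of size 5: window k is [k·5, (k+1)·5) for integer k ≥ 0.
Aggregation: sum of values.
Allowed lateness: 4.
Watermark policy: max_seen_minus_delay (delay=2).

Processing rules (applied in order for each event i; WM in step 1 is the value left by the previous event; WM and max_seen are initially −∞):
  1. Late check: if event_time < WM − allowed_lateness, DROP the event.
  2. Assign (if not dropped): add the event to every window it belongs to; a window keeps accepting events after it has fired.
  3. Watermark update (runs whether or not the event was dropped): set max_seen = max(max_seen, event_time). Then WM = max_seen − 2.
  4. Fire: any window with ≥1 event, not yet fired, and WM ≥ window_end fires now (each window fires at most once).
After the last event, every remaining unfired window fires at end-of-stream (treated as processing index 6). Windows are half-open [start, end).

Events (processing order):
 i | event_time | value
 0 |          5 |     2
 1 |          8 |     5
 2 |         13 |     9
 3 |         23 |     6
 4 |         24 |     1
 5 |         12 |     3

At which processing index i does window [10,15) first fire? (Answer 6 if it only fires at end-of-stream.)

3

i=0 t=5 v=2: → [5,10); WM=3
i=1 t=8 v=5: → [5,10); WM=6
i=2 t=13 v=9: → [10,15); WM=11; [5,10) fires=7
i=3 t=23 v=6: → [20,25); WM=21; [10,15) fires=9
i=4 t=24 v=1: → [20,25); WM=22
i=5 t=12 v=3: DROP (t<22-4); WM=22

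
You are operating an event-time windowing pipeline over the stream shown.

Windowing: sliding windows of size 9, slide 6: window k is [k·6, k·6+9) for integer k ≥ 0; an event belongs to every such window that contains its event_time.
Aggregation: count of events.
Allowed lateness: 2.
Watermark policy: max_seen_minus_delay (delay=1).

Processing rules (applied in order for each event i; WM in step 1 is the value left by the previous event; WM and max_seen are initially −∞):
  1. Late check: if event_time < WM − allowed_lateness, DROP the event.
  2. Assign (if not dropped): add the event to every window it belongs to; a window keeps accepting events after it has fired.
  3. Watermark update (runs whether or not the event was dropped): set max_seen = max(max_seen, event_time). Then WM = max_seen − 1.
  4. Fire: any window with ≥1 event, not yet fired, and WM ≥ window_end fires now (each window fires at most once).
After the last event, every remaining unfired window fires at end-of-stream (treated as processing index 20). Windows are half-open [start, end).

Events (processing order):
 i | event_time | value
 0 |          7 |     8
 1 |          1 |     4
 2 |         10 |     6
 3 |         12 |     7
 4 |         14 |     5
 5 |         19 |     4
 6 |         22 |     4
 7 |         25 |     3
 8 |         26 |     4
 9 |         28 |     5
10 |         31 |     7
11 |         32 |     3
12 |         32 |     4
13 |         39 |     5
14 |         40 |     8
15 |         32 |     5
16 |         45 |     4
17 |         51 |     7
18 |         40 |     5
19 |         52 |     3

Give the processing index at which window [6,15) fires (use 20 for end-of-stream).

i=0 t=7 v=8: → [6,15),[0,9); WM=6
i=1 t=1 v=4: DROP (t<6-2); WM=6
i=2 t=10 v=6: → [6,15); WM=9; [0,9) fires=1
i=3 t=12 v=7: → [12,21),[6,15); WM=11
i=4 t=14 v=5: → [12,21),[6,15); WM=13
i=5 t=19 v=4: → [18,27),[12,21); WM=18; [6,15) fires=4
i=6 t=22 v=4: → [18,27); WM=21; [12,21) fires=3
i=7 t=25 v=3: → [24,33),[18,27); WM=24
i=8 t=26 v=4: → [24,33),[18,27); WM=25
i=9 t=28 v=5: → [24,33); WM=27; [18,27) fires=4
i=10 t=31 v=7: → [30,39),[24,33); WM=30
i=11 t=32 v=3: → [30,39),[24,33); WM=31
i=12 t=32 v=4: → [30,39),[24,33); WM=31
i=13 t=39 v=5: → [36,45); WM=38; [24,33) fires=6
i=14 t=40 v=8: → [36,45); WM=39; [30,39) fires=3
i=15 t=32 v=5: DROP (t<39-2); WM=39
i=16 t=45 v=4: → [42,51); WM=44
i=17 t=51 v=7: → [48,57); WM=50; [36,45) fires=2
i=18 t=40 v=5: DROP (t<50-2); WM=50
i=19 t=52 v=3: → [48,57); WM=51; [42,51) fires=1

5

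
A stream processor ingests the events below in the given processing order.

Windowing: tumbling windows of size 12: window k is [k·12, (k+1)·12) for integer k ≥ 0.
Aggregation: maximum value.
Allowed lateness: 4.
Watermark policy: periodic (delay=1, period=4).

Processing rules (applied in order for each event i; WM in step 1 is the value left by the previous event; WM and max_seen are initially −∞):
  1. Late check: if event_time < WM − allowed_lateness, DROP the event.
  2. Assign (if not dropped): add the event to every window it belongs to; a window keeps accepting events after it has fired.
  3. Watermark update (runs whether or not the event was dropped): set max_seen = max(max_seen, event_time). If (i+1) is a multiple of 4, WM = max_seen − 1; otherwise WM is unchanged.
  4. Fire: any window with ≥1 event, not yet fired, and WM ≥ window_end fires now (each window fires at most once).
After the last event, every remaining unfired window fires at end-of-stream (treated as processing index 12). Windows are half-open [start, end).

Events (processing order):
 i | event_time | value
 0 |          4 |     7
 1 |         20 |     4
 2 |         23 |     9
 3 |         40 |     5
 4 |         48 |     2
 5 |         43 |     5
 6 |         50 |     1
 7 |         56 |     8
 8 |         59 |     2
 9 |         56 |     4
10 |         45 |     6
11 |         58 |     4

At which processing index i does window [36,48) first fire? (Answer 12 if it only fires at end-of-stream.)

7

i=0 t=4 v=7: → [0,12); WM=−∞
i=1 t=20 v=4: → [12,24); WM=−∞
i=2 t=23 v=9: → [12,24); WM=−∞
i=3 t=40 v=5: → [36,48); WM=39; [0,12) fires=7 [12,24) fires=9
i=4 t=48 v=2: → [48,60); WM=39
i=5 t=43 v=5: → [36,48); WM=39
i=6 t=50 v=1: → [48,60); WM=39
i=7 t=56 v=8: → [48,60); WM=55; [36,48) fires=5
i=8 t=59 v=2: → [48,60); WM=55
i=9 t=56 v=4: → [48,60); WM=55
i=10 t=45 v=6: DROP (t<55-4); WM=55
i=11 t=58 v=4: → [48,60); WM=58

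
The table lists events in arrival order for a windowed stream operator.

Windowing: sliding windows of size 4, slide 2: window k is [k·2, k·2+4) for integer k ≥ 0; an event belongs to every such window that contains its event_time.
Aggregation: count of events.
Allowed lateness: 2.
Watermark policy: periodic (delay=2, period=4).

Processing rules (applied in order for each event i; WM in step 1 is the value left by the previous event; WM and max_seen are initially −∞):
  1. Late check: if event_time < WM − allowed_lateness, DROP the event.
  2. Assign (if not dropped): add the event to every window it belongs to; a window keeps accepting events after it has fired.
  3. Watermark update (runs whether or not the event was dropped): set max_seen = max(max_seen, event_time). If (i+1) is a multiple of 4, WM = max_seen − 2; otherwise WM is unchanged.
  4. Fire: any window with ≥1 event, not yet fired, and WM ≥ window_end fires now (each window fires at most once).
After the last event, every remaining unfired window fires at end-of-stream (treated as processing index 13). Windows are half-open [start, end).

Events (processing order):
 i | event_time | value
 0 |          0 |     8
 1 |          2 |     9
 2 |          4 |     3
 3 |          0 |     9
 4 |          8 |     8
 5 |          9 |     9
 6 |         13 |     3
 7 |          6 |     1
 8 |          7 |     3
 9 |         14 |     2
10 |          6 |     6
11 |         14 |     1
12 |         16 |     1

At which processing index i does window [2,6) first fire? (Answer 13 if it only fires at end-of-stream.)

7

i=0 t=0 v=8: → [0,4); WM=−∞
i=1 t=2 v=9: → [2,6),[0,4); WM=−∞
i=2 t=4 v=3: → [4,8),[2,6); WM=−∞
i=3 t=0 v=9: → [0,4); WM=2
i=4 t=8 v=8: → [8,12),[6,10); WM=2
i=5 t=9 v=9: → [8,12),[6,10); WM=2
i=6 t=13 v=3: → [12,16),[10,14); WM=2
i=7 t=6 v=1: → [6,10),[4,8); WM=11; [0,4) fires=3 [2,6) fires=2 [4,8) fires=2 [6,10) fires=3
i=8 t=7 v=3: DROP (t<11-2); WM=11
i=9 t=14 v=2: → [14,18),[12,16); WM=11
i=10 t=6 v=6: DROP (t<11-2); WM=11
i=11 t=14 v=1: → [14,18),[12,16); WM=12; [8,12) fires=2
i=12 t=16 v=1: → [16,20),[14,18); WM=12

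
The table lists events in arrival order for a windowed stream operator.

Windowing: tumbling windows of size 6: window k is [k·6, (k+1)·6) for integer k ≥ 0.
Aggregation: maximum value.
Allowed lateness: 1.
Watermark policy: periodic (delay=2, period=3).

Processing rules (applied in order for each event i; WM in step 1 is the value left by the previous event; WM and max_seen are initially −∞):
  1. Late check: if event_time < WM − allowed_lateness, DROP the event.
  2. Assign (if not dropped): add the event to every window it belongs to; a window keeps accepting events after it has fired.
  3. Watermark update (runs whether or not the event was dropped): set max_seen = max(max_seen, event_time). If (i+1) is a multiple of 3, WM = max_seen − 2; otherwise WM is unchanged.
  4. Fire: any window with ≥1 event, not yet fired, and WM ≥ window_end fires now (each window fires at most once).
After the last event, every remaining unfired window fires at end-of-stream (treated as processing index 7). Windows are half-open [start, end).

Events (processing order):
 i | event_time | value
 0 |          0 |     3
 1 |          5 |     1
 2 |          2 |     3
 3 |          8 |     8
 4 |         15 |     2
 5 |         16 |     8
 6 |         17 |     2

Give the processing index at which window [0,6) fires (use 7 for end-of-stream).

5

i=0 t=0 v=3: → [0,6); WM=−∞
i=1 t=5 v=1: → [0,6); WM=−∞
i=2 t=2 v=3: → [0,6); WM=3
i=3 t=8 v=8: → [6,12); WM=3
i=4 t=15 v=2: → [12,18); WM=3
i=5 t=16 v=8: → [12,18); WM=14; [0,6) fires=3 [6,12) fires=8
i=6 t=17 v=2: → [12,18); WM=14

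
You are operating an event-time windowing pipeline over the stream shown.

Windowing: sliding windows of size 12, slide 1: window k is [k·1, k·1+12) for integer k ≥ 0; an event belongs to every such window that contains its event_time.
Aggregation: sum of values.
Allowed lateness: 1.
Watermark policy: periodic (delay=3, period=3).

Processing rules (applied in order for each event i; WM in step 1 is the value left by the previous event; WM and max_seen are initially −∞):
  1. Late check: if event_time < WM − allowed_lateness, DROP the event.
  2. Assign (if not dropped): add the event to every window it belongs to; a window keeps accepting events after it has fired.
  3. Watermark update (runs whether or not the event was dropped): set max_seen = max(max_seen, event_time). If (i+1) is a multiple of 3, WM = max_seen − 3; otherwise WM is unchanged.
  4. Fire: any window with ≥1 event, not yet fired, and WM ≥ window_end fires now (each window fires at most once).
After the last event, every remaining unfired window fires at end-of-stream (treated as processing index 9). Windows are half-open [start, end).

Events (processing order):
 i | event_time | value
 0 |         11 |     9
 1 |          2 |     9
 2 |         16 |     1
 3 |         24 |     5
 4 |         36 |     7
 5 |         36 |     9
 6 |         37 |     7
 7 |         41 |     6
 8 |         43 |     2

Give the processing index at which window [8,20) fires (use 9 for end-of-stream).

5

i=0 t=11 v=9: → [11,23),[10,22),[9,21),[8,20),[7,19),[6,18),[5,17),[4,16),[3,15),[2,14),[1,13),[0,12); WM=−∞
i=1 t=2 v=9: → [2,14),[1,13),[0,12); WM=−∞
i=2 t=16 v=1: → [16,28),[15,27),[14,26),[13,25),[12,24),[11,23),[10,22),[9,21),[8,20),[7,19),[6,18),[5,17); WM=13; [0,12) fires=18 [1,13) fires=18
i=3 t=24 v=5: → [24,36),[23,35),[22,34),[21,33),[20,32),[19,31),[18,30),[17,29),[16,28),[15,27),[14,26),[13,25); WM=13
i=4 t=36 v=7: → [36,48),[35,47),[34,46),[33,45),[32,44),[31,43),[30,42),[29,41),[28,40),[27,39),[26,38),[25,37); WM=13
i=5 t=36 v=9: → [36,48),[35,47),[34,46),[33,45),[32,44),[31,43),[30,42),[29,41),[28,40),[27,39),[26,38),[25,37); WM=33; [2,14) fires=18 [3,15) fires=9 [4,16) fires=9 [5,17) fires=10 [6,18) fires=10 [7,19) fires=10 [8,20) fires=10 [9,21) fires=10 [10,22) fires=10 [11,23) fires=10 [12,24) fires=1 [13,25) fires=6 [14,26) fires=6 [15,27) fires=6 [16,28) fires=6 [17,29) fires=5 [18,30) fires=5 [19,31) fires=5 [20,32) fires=5 [21,33) fires=5
i=6 t=37 v=7: → [37,49),[36,48),[35,47),[34,46),[33,45),[32,44),[31,43),[30,42),[29,41),[28,40),[27,39),[26,38); WM=33
i=7 t=41 v=6: → [41,53),[40,52),[39,51),[38,50),[37,49),[36,48),[35,47),[34,46),[33,45),[32,44),[31,43),[30,42); WM=33
i=8 t=43 v=2: → [43,55),[42,54),[41,53),[40,52),[39,51),[38,50),[37,49),[36,48),[35,47),[34,46),[33,45),[32,44); WM=40; [22,34) fires=5 [23,35) fires=5 [24,36) fires=5 [25,37) fires=16 [26,38) fires=23 [27,39) fires=23 [28,40) fires=23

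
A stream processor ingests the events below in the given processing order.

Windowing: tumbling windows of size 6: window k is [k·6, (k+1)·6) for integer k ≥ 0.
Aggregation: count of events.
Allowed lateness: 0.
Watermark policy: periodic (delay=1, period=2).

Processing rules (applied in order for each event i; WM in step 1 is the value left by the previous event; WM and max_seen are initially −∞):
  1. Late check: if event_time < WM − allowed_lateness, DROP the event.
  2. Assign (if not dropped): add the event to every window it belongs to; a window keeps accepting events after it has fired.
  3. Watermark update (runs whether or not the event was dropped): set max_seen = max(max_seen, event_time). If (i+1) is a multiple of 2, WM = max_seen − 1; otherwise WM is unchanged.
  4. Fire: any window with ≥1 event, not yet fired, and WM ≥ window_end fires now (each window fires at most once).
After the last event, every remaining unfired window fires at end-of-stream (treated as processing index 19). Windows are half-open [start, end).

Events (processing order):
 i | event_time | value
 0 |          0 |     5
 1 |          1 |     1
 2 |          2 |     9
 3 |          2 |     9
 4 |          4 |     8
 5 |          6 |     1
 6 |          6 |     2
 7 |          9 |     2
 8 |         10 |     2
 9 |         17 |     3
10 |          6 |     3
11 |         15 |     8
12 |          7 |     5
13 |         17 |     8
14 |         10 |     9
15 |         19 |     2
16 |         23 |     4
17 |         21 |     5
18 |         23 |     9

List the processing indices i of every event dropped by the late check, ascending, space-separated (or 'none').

i=0 t=0 v=5: → [0,6); WM=−∞
i=1 t=1 v=1: → [0,6); WM=0
i=2 t=2 v=9: → [0,6); WM=0
i=3 t=2 v=9: → [0,6); WM=1
i=4 t=4 v=8: → [0,6); WM=1
i=5 t=6 v=1: → [6,12); WM=5
i=6 t=6 v=2: → [6,12); WM=5
i=7 t=9 v=2: → [6,12); WM=8; [0,6) fires=5
i=8 t=10 v=2: → [6,12); WM=8
i=9 t=17 v=3: → [12,18); WM=16; [6,12) fires=4
i=10 t=6 v=3: DROP (t<16-0); WM=16
i=11 t=15 v=8: DROP (t<16-0); WM=16
i=12 t=7 v=5: DROP (t<16-0); WM=16
i=13 t=17 v=8: → [12,18); WM=16
i=14 t=10 v=9: DROP (t<16-0); WM=16
i=15 t=19 v=2: → [18,24); WM=18; [12,18) fires=2
i=16 t=23 v=4: → [18,24); WM=18
i=17 t=21 v=5: → [18,24); WM=22
i=18 t=23 v=9: → [18,24); WM=22

10 11 12 14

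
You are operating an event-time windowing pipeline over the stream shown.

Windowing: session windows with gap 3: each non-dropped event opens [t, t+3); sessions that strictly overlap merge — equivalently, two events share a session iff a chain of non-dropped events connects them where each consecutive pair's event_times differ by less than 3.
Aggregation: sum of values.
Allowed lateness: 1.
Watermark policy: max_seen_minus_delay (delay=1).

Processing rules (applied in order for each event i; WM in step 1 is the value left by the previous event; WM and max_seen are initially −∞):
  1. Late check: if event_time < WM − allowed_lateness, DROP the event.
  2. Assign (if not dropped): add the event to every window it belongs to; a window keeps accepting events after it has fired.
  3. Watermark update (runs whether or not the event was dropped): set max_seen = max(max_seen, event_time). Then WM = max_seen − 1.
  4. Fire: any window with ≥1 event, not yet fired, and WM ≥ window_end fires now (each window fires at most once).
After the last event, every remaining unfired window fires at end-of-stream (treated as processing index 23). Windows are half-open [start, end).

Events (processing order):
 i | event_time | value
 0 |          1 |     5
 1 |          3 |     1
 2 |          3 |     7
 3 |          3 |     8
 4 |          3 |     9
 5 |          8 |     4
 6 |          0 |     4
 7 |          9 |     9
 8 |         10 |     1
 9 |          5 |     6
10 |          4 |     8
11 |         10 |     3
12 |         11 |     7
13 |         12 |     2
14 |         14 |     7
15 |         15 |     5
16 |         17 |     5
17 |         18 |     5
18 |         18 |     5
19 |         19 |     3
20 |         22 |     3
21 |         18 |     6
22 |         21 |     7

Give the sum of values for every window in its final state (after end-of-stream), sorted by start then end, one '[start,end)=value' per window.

i=0 t=1 v=5: → [1,4); WM=0
i=1 t=3 v=1: → [1,6); WM=2
i=2 t=3 v=7: → [1,6); WM=2
i=3 t=3 v=8: → [1,6); WM=2
i=4 t=3 v=9: → [1,6); WM=2
i=5 t=8 v=4: → [8,11); WM=7
i=6 t=0 v=4: DROP (t<7-1); WM=7
i=7 t=9 v=9: → [8,12); WM=8
i=8 t=10 v=1: → [8,13); WM=9
i=9 t=5 v=6: DROP (t<9-1); WM=9
i=10 t=4 v=8: DROP (t<9-1); WM=9
i=11 t=10 v=3: → [8,13); WM=9
i=12 t=11 v=7: → [8,14); WM=10
i=13 t=12 v=2: → [8,15); WM=11
i=14 t=14 v=7: → [8,17); WM=13
i=15 t=15 v=5: → [8,18); WM=14
i=16 t=17 v=5: → [8,20); WM=16
i=17 t=18 v=5: → [8,21); WM=17
i=18 t=18 v=5: → [8,21); WM=17
i=19 t=19 v=3: → [8,22); WM=18
i=20 t=22 v=3: → [22,25); WM=21
i=21 t=18 v=6: DROP (t<21-1); WM=21
i=22 t=21 v=7: → [8,25); WM=21

[1,6)=30 [8,25)=66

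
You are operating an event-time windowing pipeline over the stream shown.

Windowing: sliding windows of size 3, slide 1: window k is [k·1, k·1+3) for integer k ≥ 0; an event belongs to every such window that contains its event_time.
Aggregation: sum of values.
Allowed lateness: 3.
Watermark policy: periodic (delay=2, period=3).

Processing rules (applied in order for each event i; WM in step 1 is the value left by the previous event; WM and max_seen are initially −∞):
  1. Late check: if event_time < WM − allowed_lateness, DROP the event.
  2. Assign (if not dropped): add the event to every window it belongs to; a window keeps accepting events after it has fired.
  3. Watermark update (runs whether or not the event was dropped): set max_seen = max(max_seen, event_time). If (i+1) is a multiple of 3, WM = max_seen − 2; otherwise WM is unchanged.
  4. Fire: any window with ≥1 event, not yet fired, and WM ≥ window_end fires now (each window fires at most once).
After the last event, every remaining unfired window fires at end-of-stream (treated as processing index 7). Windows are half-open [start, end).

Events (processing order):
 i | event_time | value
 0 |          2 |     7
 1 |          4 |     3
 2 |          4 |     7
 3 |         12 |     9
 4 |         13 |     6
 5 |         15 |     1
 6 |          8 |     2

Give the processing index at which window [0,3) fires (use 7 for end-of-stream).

5

i=0 t=2 v=7: → [2,5),[1,4),[0,3); WM=−∞
i=1 t=4 v=3: → [4,7),[3,6),[2,5); WM=−∞
i=2 t=4 v=7: → [4,7),[3,6),[2,5); WM=2
i=3 t=12 v=9: → [12,15),[11,14),[10,13); WM=2
i=4 t=13 v=6: → [13,16),[12,15),[11,14); WM=2
i=5 t=15 v=1: → [15,18),[14,17),[13,16); WM=13; [0,3) fires=7 [1,4) fires=7 [2,5) fires=17 [3,6) fires=10 [4,7) fires=10 [10,13) fires=9
i=6 t=8 v=2: DROP (t<13-3); WM=13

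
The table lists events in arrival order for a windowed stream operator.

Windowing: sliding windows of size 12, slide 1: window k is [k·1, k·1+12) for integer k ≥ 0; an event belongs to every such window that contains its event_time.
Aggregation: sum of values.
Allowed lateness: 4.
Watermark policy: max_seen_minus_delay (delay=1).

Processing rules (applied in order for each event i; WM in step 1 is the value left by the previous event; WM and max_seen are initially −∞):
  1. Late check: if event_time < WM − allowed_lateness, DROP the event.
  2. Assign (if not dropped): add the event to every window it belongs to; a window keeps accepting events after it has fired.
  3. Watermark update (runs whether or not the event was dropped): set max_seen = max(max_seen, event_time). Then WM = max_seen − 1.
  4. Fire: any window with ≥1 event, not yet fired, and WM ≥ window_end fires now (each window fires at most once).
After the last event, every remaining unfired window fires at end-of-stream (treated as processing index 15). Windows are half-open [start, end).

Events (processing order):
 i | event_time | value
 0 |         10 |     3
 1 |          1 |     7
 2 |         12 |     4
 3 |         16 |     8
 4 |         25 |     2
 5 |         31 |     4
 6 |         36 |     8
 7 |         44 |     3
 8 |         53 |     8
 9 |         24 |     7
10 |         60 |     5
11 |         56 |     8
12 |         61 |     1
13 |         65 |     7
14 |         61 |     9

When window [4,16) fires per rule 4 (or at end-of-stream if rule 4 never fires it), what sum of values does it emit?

7

i=0 t=10 v=3: → [10,22),[9,21),[8,20),[7,19),[6,18),[5,17),[4,16),[3,15),[2,14),[1,13),[0,12); WM=9
i=1 t=1 v=7: DROP (t<9-4); WM=9
i=2 t=12 v=4: → [12,24),[11,23),[10,22),[9,21),[8,20),[7,19),[6,18),[5,17),[4,16),[3,15),[2,14),[1,13); WM=11
i=3 t=16 v=8: → [16,28),[15,27),[14,26),[13,25),[12,24),[11,23),[10,22),[9,21),[8,20),[7,19),[6,18),[5,17); WM=15; [0,12) fires=3 [1,13) fires=7 [2,14) fires=7 [3,15) fires=7
i=4 t=25 v=2: → [25,37),[24,36),[23,35),[22,34),[21,33),[20,32),[19,31),[18,30),[17,29),[16,28),[15,27),[14,26); WM=24; [4,16) fires=7 [5,17) fires=15 [6,18) fires=15 [7,19) fires=15 [8,20) fires=15 [9,21) fires=15 [10,22) fires=15 [11,23) fires=12 [12,24) fires=12
i=5 t=31 v=4: → [31,43),[30,42),[29,41),[28,40),[27,39),[26,38),[25,37),[24,36),[23,35),[22,34),[21,33),[20,32); WM=30; [13,25) fires=8 [14,26) fires=10 [15,27) fires=10 [16,28) fires=10 [17,29) fires=2 [18,30) fires=2
i=6 t=36 v=8: → [36,48),[35,47),[34,46),[33,45),[32,44),[31,43),[30,42),[29,41),[28,40),[27,39),[26,38),[25,37); WM=35; [19,31) fires=2 [20,32) fires=6 [21,33) fires=6 [22,34) fires=6 [23,35) fires=6
i=7 t=44 v=3: → [44,56),[43,55),[42,54),[41,53),[40,52),[39,51),[38,50),[37,49),[36,48),[35,47),[34,46),[33,45); WM=43; [24,36) fires=6 [25,37) fires=14 [26,38) fires=12 [27,39) fires=12 [28,40) fires=12 [29,41) fires=12 [30,42) fires=12 [31,43) fires=12
i=8 t=53 v=8: → [53,65),[52,64),[51,63),[50,62),[49,61),[48,60),[47,59),[46,58),[45,57),[44,56),[43,55),[42,54); WM=52; [32,44) fires=8 [33,45) fires=11 [34,46) fires=11 [35,47) fires=11 [36,48) fires=11 [37,49) fires=3 [38,50) fires=3 [39,51) fires=3 [40,52) fires=3
i=9 t=24 v=7: DROP (t<52-4); WM=52
i=10 t=60 v=5: → [60,72),[59,71),[58,70),[57,69),[56,68),[55,67),[54,66),[53,65),[52,64),[51,63),[50,62),[49,61); WM=59; [41,53) fires=3 [42,54) fires=11 [43,55) fires=11 [44,56) fires=11 [45,57) fires=8 [46,58) fires=8 [47,59) fires=8
i=11 t=56 v=8: → [56,68),[55,67),[54,66),[53,65),[52,64),[51,63),[50,62),[49,61),[48,60),[47,59),[46,58),[45,57); WM=59
i=12 t=61 v=1: → [61,73),[60,72),[59,71),[58,70),[57,69),[56,68),[55,67),[54,66),[53,65),[52,64),[51,63),[50,62); WM=60; [48,60) fires=16
i=13 t=65 v=7: → [65,77),[64,76),[63,75),[62,74),[61,73),[60,72),[59,71),[58,70),[57,69),[56,68),[55,67),[54,66); WM=64; [49,61) fires=21 [50,62) fires=22 [51,63) fires=22 [52,64) fires=22
i=14 t=61 v=9: → [61,73),[60,72),[59,71),[58,70),[57,69),[56,68),[55,67),[54,66),[53,65),[52,64),[51,63),[50,62); WM=64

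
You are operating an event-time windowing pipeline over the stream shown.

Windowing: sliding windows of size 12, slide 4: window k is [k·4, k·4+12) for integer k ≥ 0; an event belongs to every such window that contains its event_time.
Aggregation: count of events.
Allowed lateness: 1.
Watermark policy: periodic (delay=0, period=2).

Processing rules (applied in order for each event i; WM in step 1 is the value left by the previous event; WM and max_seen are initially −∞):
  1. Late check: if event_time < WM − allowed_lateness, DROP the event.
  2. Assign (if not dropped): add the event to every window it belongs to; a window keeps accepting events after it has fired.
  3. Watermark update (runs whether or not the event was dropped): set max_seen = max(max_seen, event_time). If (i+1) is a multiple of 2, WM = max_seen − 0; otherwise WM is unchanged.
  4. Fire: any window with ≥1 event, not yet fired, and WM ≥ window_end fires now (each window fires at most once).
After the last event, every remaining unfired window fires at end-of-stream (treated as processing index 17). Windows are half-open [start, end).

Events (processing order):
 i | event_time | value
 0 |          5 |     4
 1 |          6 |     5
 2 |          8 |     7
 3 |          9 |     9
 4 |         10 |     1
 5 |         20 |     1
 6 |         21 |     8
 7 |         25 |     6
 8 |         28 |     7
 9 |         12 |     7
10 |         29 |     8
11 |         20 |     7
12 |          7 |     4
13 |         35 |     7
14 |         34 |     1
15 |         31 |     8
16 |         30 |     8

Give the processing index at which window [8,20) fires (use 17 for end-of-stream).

i=0 t=5 v=4: → [4,16),[0,12); WM=−∞
i=1 t=6 v=5: → [4,16),[0,12); WM=6
i=2 t=8 v=7: → [8,20),[4,16),[0,12); WM=6
i=3 t=9 v=9: → [8,20),[4,16),[0,12); WM=9
i=4 t=10 v=1: → [8,20),[4,16),[0,12); WM=9
i=5 t=20 v=1: → [20,32),[16,28),[12,24); WM=20; [0,12) fires=5 [4,16) fires=5 [8,20) fires=3
i=6 t=21 v=8: → [20,32),[16,28),[12,24); WM=20
i=7 t=25 v=6: → [24,36),[20,32),[16,28); WM=25; [12,24) fires=2
i=8 t=28 v=7: → [28,40),[24,36),[20,32); WM=25
i=9 t=12 v=7: DROP (t<25-1); WM=28; [16,28) fires=3
i=10 t=29 v=8: → [28,40),[24,36),[20,32); WM=28
i=11 t=20 v=7: DROP (t<28-1); WM=29
i=12 t=7 v=4: DROP (t<29-1); WM=29
i=13 t=35 v=7: → [32,44),[28,40),[24,36); WM=35; [20,32) fires=5
i=14 t=34 v=1: → [32,44),[28,40),[24,36); WM=35
i=15 t=31 v=8: DROP (t<35-1); WM=35
i=16 t=30 v=8: DROP (t<35-1); WM=35

5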